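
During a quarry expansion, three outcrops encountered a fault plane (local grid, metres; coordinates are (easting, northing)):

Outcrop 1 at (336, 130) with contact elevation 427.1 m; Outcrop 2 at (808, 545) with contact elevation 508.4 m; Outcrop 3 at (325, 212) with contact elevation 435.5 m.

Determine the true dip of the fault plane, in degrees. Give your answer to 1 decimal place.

7.6°

Two edge vectors: Outcrop 1→Outcrop 2 = (472, 415, 81.3), Outcrop 1→Outcrop 3 = (-11, 82, 8.4).
Normal n = (Outcrop 1→Outcrop 2) × (Outcrop 1→Outcrop 3) = (-3180.6, -4859.1, 43269).
So ∂z/∂E = −n_x/n_z = 0.07351 and ∂z/∂N = −n_y/n_z = 0.11230.
Gradient magnitude |∇z| = √(a² + b²) = √(0.00540 + 0.01261) = 0.13422.
True dip = arctan(0.13422) = 7.6°, dipping toward SSW (azimuth ≈ 213°).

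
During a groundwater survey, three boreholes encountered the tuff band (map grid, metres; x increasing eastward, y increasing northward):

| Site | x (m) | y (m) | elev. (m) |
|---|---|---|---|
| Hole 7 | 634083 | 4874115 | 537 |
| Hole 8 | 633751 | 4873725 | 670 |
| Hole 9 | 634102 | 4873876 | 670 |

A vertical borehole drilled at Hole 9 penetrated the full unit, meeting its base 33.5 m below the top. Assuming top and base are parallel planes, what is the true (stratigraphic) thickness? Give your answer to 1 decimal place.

Let the plane be z = a·x + b·y + c.
Hole 8−Hole 7: −332a − 390b = 133;  Hole 9−Hole 7: 19a − 239b = 133.
Solving gives a = 0.23148, b = −0.53808.
|∇z| = √(a²+b²) = 0.58576, so dip δ = arctan(0.58576) = 30.36°.
True thickness = vertical thickness × cos δ = 33.5 × cos 30.36° = 28.9 m.

28.9 m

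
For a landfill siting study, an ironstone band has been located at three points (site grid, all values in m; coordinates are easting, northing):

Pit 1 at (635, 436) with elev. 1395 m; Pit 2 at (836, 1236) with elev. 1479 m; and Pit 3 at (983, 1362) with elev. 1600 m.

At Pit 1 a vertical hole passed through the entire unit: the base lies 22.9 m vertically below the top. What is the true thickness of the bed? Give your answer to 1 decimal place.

16.7 m

Let the plane be z = a·easting + b·northing + c.
Pit 2−Pit 1: 201a + 800b = 84;  Pit 3−Pit 1: 348a + 926b = 205.
Solving gives a = 0.93435, b = −0.12975.
|∇z| = √(a²+b²) = 0.94331, so dip δ = arctan(0.94331) = 43.33°.
True thickness = vertical thickness × cos δ = 22.9 × cos 43.33° = 16.7 m.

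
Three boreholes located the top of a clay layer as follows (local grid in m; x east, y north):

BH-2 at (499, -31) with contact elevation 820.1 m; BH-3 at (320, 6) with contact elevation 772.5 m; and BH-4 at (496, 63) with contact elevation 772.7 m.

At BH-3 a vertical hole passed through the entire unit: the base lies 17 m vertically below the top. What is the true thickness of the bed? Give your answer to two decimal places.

15.05 m

Let the plane be z = a·x + b·y + c.
BH-3−BH-2: −179a + 37b = −47.6;  BH-4−BH-2: −3a + 94b = −47.4.
Solving gives a = 0.16276, b = −0.49906.
|∇z| = √(a²+b²) = 0.52493, so dip δ = arctan(0.52493) = 27.70°.
True thickness = vertical thickness × cos δ = 17 × cos 27.70° = 15.05 m.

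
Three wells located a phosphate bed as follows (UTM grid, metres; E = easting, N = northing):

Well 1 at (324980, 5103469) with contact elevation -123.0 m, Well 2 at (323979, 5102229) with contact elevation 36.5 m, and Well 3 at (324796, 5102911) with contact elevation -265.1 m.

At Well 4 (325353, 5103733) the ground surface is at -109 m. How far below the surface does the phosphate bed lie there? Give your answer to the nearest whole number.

Let the plane be z = a·E + b·N + c.
Well 2−Well 1: −1001a − 1240b = 159.5;  Well 3−Well 1: −184a − 558b = −142.1.
Solving gives a = −0.80268343, b = 0.51934364.
Then c = -123 − a·324980 − b·5103469 = −2389721.11.
At (325353, 5103733): z_contact = −261155.5 + 2650591.3 − 2389721.11 = -285.3 m.
Depth below ground = -109 − (-285.3) = 176 m.

176 m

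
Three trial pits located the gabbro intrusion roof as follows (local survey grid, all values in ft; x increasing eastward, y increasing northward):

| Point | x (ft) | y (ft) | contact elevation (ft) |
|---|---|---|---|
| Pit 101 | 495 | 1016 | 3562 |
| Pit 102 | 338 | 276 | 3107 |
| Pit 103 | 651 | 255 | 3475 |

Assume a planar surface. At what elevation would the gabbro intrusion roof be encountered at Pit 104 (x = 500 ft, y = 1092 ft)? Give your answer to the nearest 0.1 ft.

Two edge vectors: Pit 101→Pit 102 = (-157, -740, -455), Pit 101→Pit 103 = (156, -761, -87).
Normal n = (Pit 101→Pit 102) × (Pit 101→Pit 103) = (-281875, -84639, 234917).
So ∂z/∂x = −n_x/n_z = 1.199892 and ∂z/∂y = −n_y/n_z = 0.360293.
Intercept c from Pit 101: 3562 − 593.95 − 366.06 = 2602.00.
At (500, 1092): z = 599.9 + 393.4 + 2602.00 = 3595.4 ft.

3595.4 ft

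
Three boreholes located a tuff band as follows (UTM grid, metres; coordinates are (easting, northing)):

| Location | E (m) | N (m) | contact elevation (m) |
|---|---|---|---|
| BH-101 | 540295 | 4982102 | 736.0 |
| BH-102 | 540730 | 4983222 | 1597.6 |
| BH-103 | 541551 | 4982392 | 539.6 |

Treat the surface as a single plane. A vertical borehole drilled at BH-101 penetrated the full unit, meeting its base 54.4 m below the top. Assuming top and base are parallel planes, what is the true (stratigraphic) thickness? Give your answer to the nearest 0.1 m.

38.8 m

Two edge vectors: BH-101→BH-102 = (435, 1120, 861.6), BH-101→BH-103 = (1256, 290, -196.4).
Normal n = (BH-101→BH-102) × (BH-101→BH-103) = (-469832, 1167603.6, -1280570).
So ∂z/∂E = −n_x/n_z = −0.36689 and ∂z/∂N = −n_y/n_z = 0.91178.
|∇z| = √(a²+b²) = 0.98283, so dip δ = arctan(0.98283) = 44.50°.
True thickness = vertical thickness × cos δ = 54.4 × cos 44.50° = 38.8 m.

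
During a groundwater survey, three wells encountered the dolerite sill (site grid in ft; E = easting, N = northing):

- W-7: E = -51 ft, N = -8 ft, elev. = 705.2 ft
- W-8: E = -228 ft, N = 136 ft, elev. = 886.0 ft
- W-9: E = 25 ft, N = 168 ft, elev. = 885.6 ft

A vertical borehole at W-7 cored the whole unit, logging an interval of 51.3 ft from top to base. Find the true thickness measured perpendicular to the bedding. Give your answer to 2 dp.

Two edge vectors: W-7→W-8 = (-177, 144, 180.8), W-7→W-9 = (76, 176, 180.4).
Normal n = (W-7→W-8) × (W-7→W-9) = (-5843.2, 45671.6, -42096).
So ∂z/∂E = −n_x/n_z = −0.13881 and ∂z/∂N = −n_y/n_z = 1.08494.
|∇z| = √(a²+b²) = 1.09378, so dip δ = arctan(1.09378) = 47.56°.
True thickness = vertical thickness × cos δ = 51.3 × cos 47.56° = 34.62 ft.

34.62 ft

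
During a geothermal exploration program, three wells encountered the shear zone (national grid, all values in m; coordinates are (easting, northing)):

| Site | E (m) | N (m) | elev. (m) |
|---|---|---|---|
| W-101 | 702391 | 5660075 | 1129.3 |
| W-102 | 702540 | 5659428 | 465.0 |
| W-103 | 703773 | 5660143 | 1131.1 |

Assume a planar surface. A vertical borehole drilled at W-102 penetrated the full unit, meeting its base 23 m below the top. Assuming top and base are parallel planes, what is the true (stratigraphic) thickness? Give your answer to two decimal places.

16.13 m

Two edge vectors: W-101→W-102 = (149, -647, -664.3), W-101→W-103 = (1382, 68, 1.8).
Normal n = (W-101→W-102) × (W-101→W-103) = (44007.8, -918330.8, 904286).
So ∂z/∂E = −n_x/n_z = −0.04867 and ∂z/∂N = −n_y/n_z = 1.01553.
|∇z| = √(a²+b²) = 1.01670, so dip δ = arctan(1.01670) = 45.47°.
True thickness = vertical thickness × cos δ = 23 × cos 45.47° = 16.13 m.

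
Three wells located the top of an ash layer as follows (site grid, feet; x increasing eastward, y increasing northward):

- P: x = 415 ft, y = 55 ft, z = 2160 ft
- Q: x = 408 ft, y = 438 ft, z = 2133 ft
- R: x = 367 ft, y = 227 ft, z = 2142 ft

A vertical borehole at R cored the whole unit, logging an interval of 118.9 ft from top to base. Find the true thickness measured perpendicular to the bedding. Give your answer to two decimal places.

Two edge vectors: P→Q = (-7, 383, -27), P→R = (-48, 172, -18).
Normal n = (P→Q) × (P→R) = (-2250, 1170, 17180).
So ∂z/∂x = −n_x/n_z = 0.13097 and ∂z/∂y = −n_y/n_z = −0.06810.
|∇z| = √(a²+b²) = 0.14761, so dip δ = arctan(0.14761) = 8.40°.
True thickness = vertical thickness × cos δ = 118.9 × cos 8.40° = 117.63 ft.

117.63 ft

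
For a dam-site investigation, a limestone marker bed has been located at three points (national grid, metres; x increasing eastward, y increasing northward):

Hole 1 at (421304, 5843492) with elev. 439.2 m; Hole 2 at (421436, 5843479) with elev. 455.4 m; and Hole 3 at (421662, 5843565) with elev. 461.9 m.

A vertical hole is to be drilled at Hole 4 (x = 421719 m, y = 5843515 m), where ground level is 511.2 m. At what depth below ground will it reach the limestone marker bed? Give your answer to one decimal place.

Let the plane be z = a·x + b·y + c.
Hole 2−Hole 1: 132a − 13b = 16.2;  Hole 3−Hole 1: 358a + 73b = 22.7.
Solving gives a = 0.103407978, b = −0.196165150.
Then c = 439.2 − a·421304 − b·5843492 = 1103162.49.
At (421719, 5843515): z_contact = 43609.11 − 1146294.00 + 1103162.49 = 477.60 m.
Depth below ground = 511.2 − 477.60 = 33.6 m.

33.6 m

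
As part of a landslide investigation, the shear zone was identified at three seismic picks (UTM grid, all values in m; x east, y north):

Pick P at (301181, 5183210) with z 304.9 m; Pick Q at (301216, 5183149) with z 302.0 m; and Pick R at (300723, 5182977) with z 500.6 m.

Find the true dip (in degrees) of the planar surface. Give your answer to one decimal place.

Let the plane be z = a·x + b·y + c.
Pick Q−Pick P: 35a − 61b = −2.9;  Pick R−Pick P: −458a − 233b = 195.7.
Solving gives a = −0.34947, b = −0.15297.
Gradient magnitude |∇z| = √(a² + b²) = √(0.12213 + 0.02340) = 0.38148.
True dip = arctan(0.38148) = 20.9°, dipping toward ENE (azimuth ≈ 066°).

20.9°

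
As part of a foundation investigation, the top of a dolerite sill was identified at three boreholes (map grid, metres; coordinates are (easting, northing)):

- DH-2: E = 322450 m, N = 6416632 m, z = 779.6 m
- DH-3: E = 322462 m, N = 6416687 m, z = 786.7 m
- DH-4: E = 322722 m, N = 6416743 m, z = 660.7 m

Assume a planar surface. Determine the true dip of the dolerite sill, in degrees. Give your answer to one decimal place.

30.6°

Two edge vectors: DH-2→DH-3 = (12, 55, 7.1), DH-2→DH-4 = (272, 111, -118.9).
Normal n = (DH-2→DH-3) × (DH-2→DH-4) = (-7327.6, 3358, -13628).
So ∂z/∂E = −n_x/n_z = −0.53769 and ∂z/∂N = −n_y/n_z = 0.24640.
Gradient magnitude |∇z| = √(a² + b²) = √(0.28911 + 0.06072) = 0.59146.
True dip = arctan(0.59146) = 30.6°, dipping toward ESE (azimuth ≈ 115°).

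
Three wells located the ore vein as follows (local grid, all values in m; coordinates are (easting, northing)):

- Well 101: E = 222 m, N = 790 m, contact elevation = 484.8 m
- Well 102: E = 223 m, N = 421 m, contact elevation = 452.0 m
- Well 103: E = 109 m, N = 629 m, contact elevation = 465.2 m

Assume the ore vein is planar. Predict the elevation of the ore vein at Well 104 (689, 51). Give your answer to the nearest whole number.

Two edge vectors: Well 101→Well 102 = (1, -369, -32.8), Well 101→Well 103 = (-113, -161, -19.6).
Normal n = (Well 101→Well 102) × (Well 101→Well 103) = (1951.6, 3726, -41858).
So ∂z/∂E = −n_x/n_z = 0.04662 and ∂z/∂N = −n_y/n_z = 0.08902.
Intercept c from Well 101: 484.8 − 10.35 − 70.32 = 404.13.
At (689, 51): z = 32.1 + 4.5 + 404.13 = 440.8 m.

441 m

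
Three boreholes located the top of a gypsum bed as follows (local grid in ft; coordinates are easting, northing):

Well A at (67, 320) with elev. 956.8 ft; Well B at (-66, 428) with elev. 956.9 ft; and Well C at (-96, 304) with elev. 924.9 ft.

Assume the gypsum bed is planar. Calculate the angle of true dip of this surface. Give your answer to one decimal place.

Two edge vectors: Well A→Well B = (-133, 108, 0.1), Well A→Well C = (-163, -16, -31.9).
Normal n = (Well A→Well B) × (Well A→Well C) = (-3443.6, -4259, 19732).
So ∂z/∂easting = −n_x/n_z = 0.17452 and ∂z/∂northing = −n_y/n_z = 0.21584.
Gradient magnitude |∇z| = √(a² + b²) = √(0.03046 + 0.04659) = 0.27757.
True dip = arctan(0.27757) = 15.5°, dipping toward SW (azimuth ≈ 219°).

15.5°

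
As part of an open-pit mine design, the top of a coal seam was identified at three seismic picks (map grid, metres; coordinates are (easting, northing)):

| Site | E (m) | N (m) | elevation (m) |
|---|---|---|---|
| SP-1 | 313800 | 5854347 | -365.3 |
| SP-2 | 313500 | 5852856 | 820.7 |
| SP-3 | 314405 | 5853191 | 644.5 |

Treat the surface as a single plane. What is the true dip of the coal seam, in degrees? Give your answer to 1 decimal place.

Two edge vectors: SP-1→SP-2 = (-300, -1491, 1186), SP-1→SP-3 = (605, -1156, 1009.8).
Normal n = (SP-1→SP-2) × (SP-1→SP-3) = (-134595.8, 1020470, 1248855).
So ∂z/∂E = −n_x/n_z = 0.10778 and ∂z/∂N = −n_y/n_z = −0.81712.
Gradient magnitude |∇z| = √(a² + b²) = √(0.01162 + 0.66769) = 0.82420.
True dip = arctan(0.82420) = 39.5°, dipping toward N (azimuth ≈ 352°).

39.5°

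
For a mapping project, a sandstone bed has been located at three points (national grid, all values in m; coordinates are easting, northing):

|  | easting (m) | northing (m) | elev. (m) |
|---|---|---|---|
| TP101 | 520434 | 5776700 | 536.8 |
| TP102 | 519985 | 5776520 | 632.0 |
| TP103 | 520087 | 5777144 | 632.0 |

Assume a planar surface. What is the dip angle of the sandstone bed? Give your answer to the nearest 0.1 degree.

Two edge vectors: TP101→TP102 = (-449, -180, 95.2), TP101→TP103 = (-347, 444, 95.2).
Normal n = (TP101→TP102) × (TP101→TP103) = (-59404.8, 9710.4, -261816).
So ∂z/∂easting = −n_x/n_z = −0.22690 and ∂z/∂northing = −n_y/n_z = 0.03709.
Gradient magnitude |∇z| = √(a² + b²) = √(0.05148 + 0.00138) = 0.22991.
True dip = arctan(0.22991) = 12.9°, dipping toward E (azimuth ≈ 099°).

12.9°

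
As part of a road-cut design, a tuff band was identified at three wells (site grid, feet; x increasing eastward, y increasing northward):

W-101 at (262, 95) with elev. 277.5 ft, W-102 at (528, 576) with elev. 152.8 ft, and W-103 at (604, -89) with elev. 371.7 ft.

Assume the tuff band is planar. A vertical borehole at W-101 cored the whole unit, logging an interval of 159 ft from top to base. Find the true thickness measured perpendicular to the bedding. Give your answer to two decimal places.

Let the plane be z = a·x + b·y + c.
W-102−W-101: 266a + 481b = −124.7;  W-103−W-101: 342a − 184b = 94.2.
Solving gives a = 0.10478, b = −0.31720.
|∇z| = √(a²+b²) = 0.33406, so dip δ = arctan(0.33406) = 18.47°.
True thickness = vertical thickness × cos δ = 159 × cos 18.47° = 150.81 ft.

150.81 ft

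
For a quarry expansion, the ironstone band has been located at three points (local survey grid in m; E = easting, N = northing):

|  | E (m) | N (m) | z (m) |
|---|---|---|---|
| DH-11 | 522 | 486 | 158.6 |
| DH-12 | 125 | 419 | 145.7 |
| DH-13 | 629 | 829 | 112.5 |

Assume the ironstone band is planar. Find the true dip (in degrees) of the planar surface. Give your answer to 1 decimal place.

Two edge vectors: DH-11→DH-12 = (-397, -67, -12.9), DH-11→DH-13 = (107, 343, -46.1).
Normal n = (DH-11→DH-12) × (DH-11→DH-13) = (7513.4, -19682, -129002).
So ∂z/∂E = −n_x/n_z = 0.05824 and ∂z/∂N = −n_y/n_z = −0.15257.
Gradient magnitude |∇z| = √(a² + b²) = √(0.00339 + 0.02328) = 0.16331.
True dip = arctan(0.16331) = 9.3°, dipping toward NNW (azimuth ≈ 339°).

9.3°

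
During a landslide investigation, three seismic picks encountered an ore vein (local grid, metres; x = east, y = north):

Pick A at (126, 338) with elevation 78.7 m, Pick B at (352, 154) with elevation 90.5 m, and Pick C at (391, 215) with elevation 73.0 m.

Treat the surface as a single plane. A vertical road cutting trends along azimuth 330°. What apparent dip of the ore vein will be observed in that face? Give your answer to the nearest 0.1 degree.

7.0°

Two edge vectors: Pick A→Pick B = (226, -184, 11.8), Pick A→Pick C = (265, -123, -5.7).
Normal n = (Pick A→Pick B) × (Pick A→Pick C) = (2500.2, 4415.2, 20962).
So ∂z/∂x = −n_x/n_z = −0.11927 and ∂z/∂y = −n_y/n_z = −0.21063.
Unit vector along 330° is (sin 330°, cos 330°) = (-0.5000, 0.8660).
Slope in that direction = a·(-0.5000) + b·(0.8660) = −0.12277.
Apparent dip = arctan|0.12277| = 7.0° (true dip is 13.6°, so apparent ≤ true as expected).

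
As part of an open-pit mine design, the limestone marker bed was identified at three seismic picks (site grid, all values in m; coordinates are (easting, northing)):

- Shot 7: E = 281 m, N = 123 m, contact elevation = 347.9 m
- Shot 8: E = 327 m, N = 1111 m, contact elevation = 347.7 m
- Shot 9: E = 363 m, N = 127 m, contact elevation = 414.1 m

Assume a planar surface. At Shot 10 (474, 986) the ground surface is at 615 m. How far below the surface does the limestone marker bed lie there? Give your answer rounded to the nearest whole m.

144 m

Let the plane be z = a·E + b·N + c.
Shot 8−Shot 7: 46a + 988b = −0.2;  Shot 9−Shot 7: 82a + 4b = 66.2.
Solving gives a = 0.80916, b = −0.03788.
Then c = 347.9 − a·281 − b·123 = 125.18.
At (474, 986): z_contact = 383.5 − 37.3 + 125.18 = 471.4 m.
Depth below ground = 615 − 471.4 = 144 m.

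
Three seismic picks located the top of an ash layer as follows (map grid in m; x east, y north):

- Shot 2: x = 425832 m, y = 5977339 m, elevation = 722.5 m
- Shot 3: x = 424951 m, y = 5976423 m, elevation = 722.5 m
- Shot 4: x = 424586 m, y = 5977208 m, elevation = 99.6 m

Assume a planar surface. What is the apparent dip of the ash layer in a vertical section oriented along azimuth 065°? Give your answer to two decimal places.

Two edge vectors: Shot 2→Shot 3 = (-881, -916, 0), Shot 2→Shot 4 = (-1246, -131, -622.9).
Normal n = (Shot 2→Shot 3) × (Shot 2→Shot 4) = (570576.4, -548774.9, -1025925).
So ∂z/∂x = −n_x/n_z = 0.55616 and ∂z/∂y = −n_y/n_z = −0.53491.
Unit vector along 065° is (sin 65°, cos 65°) = (0.9063, 0.4226).
Slope in that direction = a·(0.9063) + b·(0.4226) = 0.27799.
Apparent dip = arctan|0.27799| = 15.54° (true dip is 37.7°, so apparent ≤ true as expected).

15.54°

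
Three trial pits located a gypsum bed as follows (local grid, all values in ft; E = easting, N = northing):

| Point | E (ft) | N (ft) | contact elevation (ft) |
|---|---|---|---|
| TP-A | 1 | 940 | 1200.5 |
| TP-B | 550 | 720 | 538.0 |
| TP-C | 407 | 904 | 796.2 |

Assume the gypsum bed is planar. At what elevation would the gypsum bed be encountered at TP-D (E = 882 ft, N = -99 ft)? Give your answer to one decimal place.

-326.3 ft

Let the plane be z = a·E + b·N + c.
TP-B−TP-A: 549a − 220b = −662.5;  TP-C−TP-A: 406a − 36b = −404.3.
Solving gives a = −0.93588, b = 0.67592.
Then c = 1200.5 − a·1 − b·940 = 566.07.
At (882, -99): z = −825.4 − 66.9 + 566.07 = -326.3 ft.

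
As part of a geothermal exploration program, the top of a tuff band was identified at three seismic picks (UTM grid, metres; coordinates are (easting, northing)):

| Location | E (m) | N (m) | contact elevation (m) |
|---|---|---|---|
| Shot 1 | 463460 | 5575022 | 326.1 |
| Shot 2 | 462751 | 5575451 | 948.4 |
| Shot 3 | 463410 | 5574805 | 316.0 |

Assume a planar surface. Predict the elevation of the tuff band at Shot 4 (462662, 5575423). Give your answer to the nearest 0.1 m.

Two edge vectors: Shot 1→Shot 2 = (-709, 429, 622.3), Shot 1→Shot 3 = (-50, -217, -10.1).
Normal n = (Shot 1→Shot 2) × (Shot 1→Shot 3) = (130706.2, -38275.9, 175303).
So ∂z/∂E = −n_x/n_z = −0.745601615 and ∂z/∂N = −n_y/n_z = 0.218341386.
Intercept c from Shot 1: 326.1 + 345556.52 − 1217258.03 = −871375.41.
At (462662, 5575423): z = −344961.5 + 1217345.6 − 871375.41 = 1008.6 m.

1008.6 m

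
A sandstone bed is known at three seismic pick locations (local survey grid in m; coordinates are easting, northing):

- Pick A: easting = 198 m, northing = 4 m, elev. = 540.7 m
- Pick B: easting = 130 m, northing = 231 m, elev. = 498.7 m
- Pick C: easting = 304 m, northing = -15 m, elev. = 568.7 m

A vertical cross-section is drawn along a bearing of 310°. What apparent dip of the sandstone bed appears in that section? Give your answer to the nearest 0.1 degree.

Let the plane be z = a·easting + b·northing + c.
Pick B−Pick A: −68a + 227b = −42;  Pick C−Pick A: 106a − 19b = 28.
Solving gives a = 0.24409, b = −0.11190.
Unit vector along 310° is (sin 310°, cos 310°) = (-0.7660, 0.6428).
Slope in that direction = a·(-0.7660) + b·(0.6428) = −0.25892.
Apparent dip = arctan|0.25892| = 14.5° (true dip is 15.0°, so apparent ≤ true as expected).

14.5°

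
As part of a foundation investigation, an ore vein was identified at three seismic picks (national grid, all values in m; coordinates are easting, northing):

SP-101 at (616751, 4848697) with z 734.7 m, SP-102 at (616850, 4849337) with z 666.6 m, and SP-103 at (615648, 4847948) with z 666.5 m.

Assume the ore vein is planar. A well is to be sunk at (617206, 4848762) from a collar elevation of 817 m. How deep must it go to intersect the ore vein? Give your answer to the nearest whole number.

Let the plane be z = a·easting + b·northing + c.
SP-102−SP-101: 99a + 640b = −68.1;  SP-103−SP-101: −1103a − 749b = −68.2.
Solving gives a = 0.14982517, b = −0.12958233.
Then c = 734.7 − a·616751 − b·4848697 = 536635.34.
At (617206, 4848762): z_contact = 92473.0 − 628313.9 + 536635.34 = 794.4 m.
Depth below ground = 817 − 794.4 = 23 m.

23 m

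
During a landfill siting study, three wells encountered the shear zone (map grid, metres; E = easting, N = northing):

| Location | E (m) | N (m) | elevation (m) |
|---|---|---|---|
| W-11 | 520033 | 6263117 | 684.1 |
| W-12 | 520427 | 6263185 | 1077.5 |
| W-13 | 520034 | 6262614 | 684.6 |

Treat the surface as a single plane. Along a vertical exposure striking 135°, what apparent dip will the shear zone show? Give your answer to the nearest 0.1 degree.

Let the plane be z = a·E + b·N + c.
W-12−W-11: 394a + 68b = 393.4;  W-13−W-11: 1a − 503b = 0.5.
Solving gives a = 0.99831, b = 0.00099.
Unit vector along 135° is (sin 135°, cos 135°) = (0.7071, -0.7071).
Slope in that direction = a·(0.7071) + b·(-0.7071) = 0.70521.
Apparent dip = arctan|0.70521| = 35.2° (true dip is 45.0°, so apparent ≤ true as expected).

35.2°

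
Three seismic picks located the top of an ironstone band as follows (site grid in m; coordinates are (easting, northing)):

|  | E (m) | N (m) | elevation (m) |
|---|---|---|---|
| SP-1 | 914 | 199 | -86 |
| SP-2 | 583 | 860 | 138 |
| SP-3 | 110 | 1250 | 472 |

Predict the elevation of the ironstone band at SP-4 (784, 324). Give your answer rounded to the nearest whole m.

5 m

Let the plane be z = a·E + b·N + c.
SP-2−SP-1: −331a + 661b = 224;  SP-3−SP-1: −804a + 1051b = 558.
Solving gives a = −0.72680, b = −0.02507.
Then c = -86 − a·914 − b·199 = 583.29.
At (784, 324): z = −569.8 − 8.1 + 583.29 = 5.4 m.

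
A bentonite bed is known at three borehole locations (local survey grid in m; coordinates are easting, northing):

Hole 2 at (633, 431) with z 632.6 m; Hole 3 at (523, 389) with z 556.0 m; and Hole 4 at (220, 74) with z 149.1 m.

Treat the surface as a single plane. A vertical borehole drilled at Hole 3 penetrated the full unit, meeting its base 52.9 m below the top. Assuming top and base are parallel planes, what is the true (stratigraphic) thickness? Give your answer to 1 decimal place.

Two edge vectors: Hole 2→Hole 3 = (-110, -42, -76.6), Hole 2→Hole 4 = (-413, -357, -483.5).
Normal n = (Hole 2→Hole 3) × (Hole 2→Hole 4) = (-7039.2, -21549.2, 21924).
So ∂z/∂easting = −n_x/n_z = 0.32107 and ∂z/∂northing = −n_y/n_z = 0.98290.
|∇z| = √(a²+b²) = 1.03402, so dip δ = arctan(1.03402) = 45.96°.
True thickness = vertical thickness × cos δ = 52.9 × cos 45.96° = 36.8 m.

36.8 m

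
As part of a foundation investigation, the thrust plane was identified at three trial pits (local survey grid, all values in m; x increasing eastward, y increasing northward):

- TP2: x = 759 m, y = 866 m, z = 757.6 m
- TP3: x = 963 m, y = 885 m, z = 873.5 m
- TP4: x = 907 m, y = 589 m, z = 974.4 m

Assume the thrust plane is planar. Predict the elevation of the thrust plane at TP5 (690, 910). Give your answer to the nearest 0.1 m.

Let the plane be z = a·x + b·y + c.
TP3−TP2: 204a + 19b = 115.9;  TP4−TP2: 148a − 277b = 216.8.
Solving gives a = 0.61065, b = −0.45641.
Then c = 757.6 − a·759 − b·866 = 689.37.
At (690, 910): z = 421.3 − 415.3 + 689.37 = 695.4 m.

695.4 m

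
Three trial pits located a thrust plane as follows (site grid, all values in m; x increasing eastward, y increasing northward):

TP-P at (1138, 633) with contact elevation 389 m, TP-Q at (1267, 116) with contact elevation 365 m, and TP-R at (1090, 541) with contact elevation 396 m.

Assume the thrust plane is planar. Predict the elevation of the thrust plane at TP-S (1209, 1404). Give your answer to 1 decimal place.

383.0 m

Two edge vectors: TP-P→TP-Q = (129, -517, -24), TP-P→TP-R = (-48, -92, 7).
Normal n = (TP-P→TP-Q) × (TP-P→TP-R) = (-5827, 249, -36684).
So ∂z/∂x = −n_x/n_z = −0.158843 and ∂z/∂y = −n_y/n_z = 0.006788.
Intercept c from TP-P: 389 + 180.76 − 4.30 = 565.47.
At (1209, 1404): z = −192.0 + 9.5 + 565.47 = 383.0 m.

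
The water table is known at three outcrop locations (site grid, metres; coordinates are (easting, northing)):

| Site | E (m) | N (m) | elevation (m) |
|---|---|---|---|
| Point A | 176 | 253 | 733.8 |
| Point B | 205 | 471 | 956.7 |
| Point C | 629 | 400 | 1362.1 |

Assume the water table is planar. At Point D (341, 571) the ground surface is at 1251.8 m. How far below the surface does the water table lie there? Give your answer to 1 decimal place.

Let the plane be z = a·E + b·N + c.
Point B−Point A: 29a + 218b = 222.9;  Point C−Point A: 453a + 147b = 628.3.
Solving gives a = 1.10278, b = 0.87578.
Then c = 733.8 − a·176 − b·253 = 318.14.
At (341, 571): z_contact = 376.05 + 500.07 + 318.14 = 1194.26 m.
Depth below ground = 1251.8 − 1194.26 = 57.5 m.

57.5 m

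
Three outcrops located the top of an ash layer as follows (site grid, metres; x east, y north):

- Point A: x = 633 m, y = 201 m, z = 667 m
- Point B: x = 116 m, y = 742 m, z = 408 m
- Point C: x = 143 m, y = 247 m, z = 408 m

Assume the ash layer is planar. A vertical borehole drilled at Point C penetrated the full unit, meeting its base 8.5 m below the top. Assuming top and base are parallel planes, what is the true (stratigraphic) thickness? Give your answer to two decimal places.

Two edge vectors: Point A→Point B = (-517, 541, -259), Point A→Point C = (-490, 46, -259).
Normal n = (Point A→Point B) × (Point A→Point C) = (-128205, -6993, 241308).
So ∂z/∂x = −n_x/n_z = 0.53129 and ∂z/∂y = −n_y/n_z = 0.02898.
|∇z| = √(a²+b²) = 0.53208, so dip δ = arctan(0.53208) = 28.02°.
True thickness = vertical thickness × cos δ = 8.5 × cos 28.02° = 7.50 m.

7.50 m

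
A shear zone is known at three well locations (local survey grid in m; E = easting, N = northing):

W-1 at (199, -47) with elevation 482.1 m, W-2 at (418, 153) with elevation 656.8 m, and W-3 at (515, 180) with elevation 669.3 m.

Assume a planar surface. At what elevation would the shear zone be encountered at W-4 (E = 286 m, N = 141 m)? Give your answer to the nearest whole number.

666 m

Two edge vectors: W-1→W-2 = (219, 200, 174.7), W-1→W-3 = (316, 227, 187.2).
Normal n = (W-1→W-2) × (W-1→W-3) = (-2216.9, 14208.4, -13487).
So ∂z/∂E = −n_x/n_z = −0.16437 and ∂z/∂N = −n_y/n_z = 1.05349.
Intercept c from W-1: 482.1 + 32.71 + 49.51 = 564.32.
At (286, 141): z = −47.0 + 148.5 + 564.32 = 665.9 m.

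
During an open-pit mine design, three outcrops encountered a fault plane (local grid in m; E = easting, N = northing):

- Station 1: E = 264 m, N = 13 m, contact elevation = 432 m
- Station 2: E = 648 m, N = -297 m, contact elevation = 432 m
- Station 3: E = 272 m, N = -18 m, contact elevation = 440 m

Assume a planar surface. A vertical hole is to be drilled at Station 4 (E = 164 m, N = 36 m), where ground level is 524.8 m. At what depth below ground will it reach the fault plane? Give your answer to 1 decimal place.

Let the plane be z = a·E + b·N + c.
Station 2−Station 1: 384a − 310b = 0;  Station 3−Station 1: 8a − 31b = 8.
Solving gives a = −0.26316, b = −0.32598.
Then c = 432 − a·264 − b·13 = 505.71.
At (164, 36): z_contact = −43.16 − 11.74 + 505.71 = 450.82 m.
Depth below ground = 524.8 − 450.82 = 74.0 m.

74.0 m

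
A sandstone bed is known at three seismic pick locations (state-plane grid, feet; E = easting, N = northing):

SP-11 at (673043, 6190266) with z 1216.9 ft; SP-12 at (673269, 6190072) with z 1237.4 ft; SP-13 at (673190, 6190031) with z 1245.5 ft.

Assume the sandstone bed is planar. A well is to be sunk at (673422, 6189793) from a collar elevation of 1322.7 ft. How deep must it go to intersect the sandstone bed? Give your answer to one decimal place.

Let the plane be z = a·E + b·N + c.
SP-12−SP-11: 226a − 194b = 20.5;  SP-13−SP-11: 147a − 235b = 28.6.
Solving gives a = −0.029721047, b = −0.140293591.
Then c = 1216.9 − a·673043 − b·6190266 = 889675.09.
At (673422, 6189793): z_contact = −20014.81 − 868388.29 + 889675.09 = 1271.99 ft.
Depth below ground = 1322.7 − 1271.99 = 50.7 ft.

50.7 ft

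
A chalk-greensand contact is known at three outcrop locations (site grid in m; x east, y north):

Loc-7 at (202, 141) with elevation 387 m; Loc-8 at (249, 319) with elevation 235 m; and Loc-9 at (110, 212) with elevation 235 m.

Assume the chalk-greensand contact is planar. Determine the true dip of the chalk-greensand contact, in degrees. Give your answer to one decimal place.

Two edge vectors: Loc-7→Loc-8 = (47, 178, -152), Loc-7→Loc-9 = (-92, 71, -152).
Normal n = (Loc-7→Loc-8) × (Loc-7→Loc-9) = (-16264, 21128, 19713).
So ∂z/∂x = −n_x/n_z = 0.82504 and ∂z/∂y = −n_y/n_z = −1.07178.
Gradient magnitude |∇z| = √(a² + b²) = √(0.68069 + 1.14871) = 1.35255.
True dip = arctan(1.35255) = 53.5°, dipping toward NW (azimuth ≈ 322°).

53.5°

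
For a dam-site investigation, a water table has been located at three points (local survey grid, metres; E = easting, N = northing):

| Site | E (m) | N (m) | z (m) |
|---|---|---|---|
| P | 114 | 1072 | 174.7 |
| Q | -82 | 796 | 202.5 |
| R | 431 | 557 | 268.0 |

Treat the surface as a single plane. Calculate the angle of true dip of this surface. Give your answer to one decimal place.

Two edge vectors: P→Q = (-196, -276, 27.8), P→R = (317, -515, 93.3).
Normal n = (P→Q) × (P→R) = (-11433.8, 27099.4, 188432).
So ∂z/∂E = −n_x/n_z = 0.06068 and ∂z/∂N = −n_y/n_z = −0.14382.
Gradient magnitude |∇z| = √(a² + b²) = √(0.00368 + 0.02068) = 0.15609.
True dip = arctan(0.15609) = 8.9°, dipping toward NNW (azimuth ≈ 337°).

8.9°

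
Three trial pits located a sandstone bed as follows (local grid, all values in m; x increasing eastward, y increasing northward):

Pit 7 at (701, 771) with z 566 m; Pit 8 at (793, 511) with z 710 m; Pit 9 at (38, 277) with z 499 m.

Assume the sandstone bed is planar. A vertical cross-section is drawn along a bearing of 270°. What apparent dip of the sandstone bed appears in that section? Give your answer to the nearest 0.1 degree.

22.1°

Two edge vectors: Pit 7→Pit 8 = (92, -260, 144), Pit 7→Pit 9 = (-663, -494, -67).
Normal n = (Pit 7→Pit 8) × (Pit 7→Pit 9) = (88556, -89308, -217828).
So ∂z/∂x = −n_x/n_z = 0.40654 and ∂z/∂y = −n_y/n_z = −0.40999.
Unit vector along 270° is (sin 270°, cos 270°) = (-1.0000, -0.0000).
Slope in that direction = a·(-1.0000) + b·(-0.0000) = −0.40654.
Apparent dip = arctan|0.40654| = 22.1° (true dip is 30.0°, so apparent ≤ true as expected).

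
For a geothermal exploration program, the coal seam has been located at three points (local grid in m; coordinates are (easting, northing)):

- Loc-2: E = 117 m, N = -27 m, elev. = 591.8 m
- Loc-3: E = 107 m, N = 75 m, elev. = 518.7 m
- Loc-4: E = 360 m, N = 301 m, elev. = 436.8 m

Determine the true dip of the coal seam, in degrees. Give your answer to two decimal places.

36.76°

Two edge vectors: Loc-2→Loc-3 = (-10, 102, -73.1), Loc-2→Loc-4 = (243, 328, -155).
Normal n = (Loc-2→Loc-3) × (Loc-2→Loc-4) = (8166.8, -19313.3, -28066).
So ∂z/∂E = −n_x/n_z = 0.29099 and ∂z/∂N = −n_y/n_z = −0.68814.
Gradient magnitude |∇z| = √(a² + b²) = √(0.08467 + 0.47353) = 0.74713.
True dip = arctan(0.74713) = 36.76°, dipping toward NNW (azimuth ≈ 337°).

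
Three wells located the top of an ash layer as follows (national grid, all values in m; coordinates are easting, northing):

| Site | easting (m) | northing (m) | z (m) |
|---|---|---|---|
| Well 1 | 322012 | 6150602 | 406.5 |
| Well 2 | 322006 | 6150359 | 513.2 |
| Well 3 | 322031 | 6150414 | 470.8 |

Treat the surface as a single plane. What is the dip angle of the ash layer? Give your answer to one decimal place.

Two edge vectors: Well 1→Well 2 = (-6, -243, 106.7), Well 1→Well 3 = (19, -188, 64.3).
Normal n = (Well 1→Well 2) × (Well 1→Well 3) = (4434.7, 2413.1, 5745).
So ∂z/∂easting = −n_x/n_z = −0.77192 and ∂z/∂northing = −n_y/n_z = −0.42003.
Gradient magnitude |∇z| = √(a² + b²) = √(0.59587 + 0.17643) = 0.87880.
True dip = arctan(0.87880) = 41.3°, dipping toward ENE (azimuth ≈ 061°).

41.3°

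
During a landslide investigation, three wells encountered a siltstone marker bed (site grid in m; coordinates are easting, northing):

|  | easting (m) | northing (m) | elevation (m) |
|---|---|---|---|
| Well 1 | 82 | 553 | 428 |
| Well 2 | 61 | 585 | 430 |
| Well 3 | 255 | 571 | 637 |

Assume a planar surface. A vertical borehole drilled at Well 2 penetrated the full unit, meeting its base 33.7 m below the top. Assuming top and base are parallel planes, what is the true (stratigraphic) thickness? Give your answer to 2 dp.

19.77 m

Let the plane be z = a·easting + b·northing + c.
Well 2−Well 1: −21a + 32b = 2;  Well 3−Well 1: 173a + 18b = 209.
Solving gives a = 1.12479, b = 0.80064.
|∇z| = √(a²+b²) = 1.38064, so dip δ = arctan(1.38064) = 54.08°.
True thickness = vertical thickness × cos δ = 33.7 × cos 54.08° = 19.77 m.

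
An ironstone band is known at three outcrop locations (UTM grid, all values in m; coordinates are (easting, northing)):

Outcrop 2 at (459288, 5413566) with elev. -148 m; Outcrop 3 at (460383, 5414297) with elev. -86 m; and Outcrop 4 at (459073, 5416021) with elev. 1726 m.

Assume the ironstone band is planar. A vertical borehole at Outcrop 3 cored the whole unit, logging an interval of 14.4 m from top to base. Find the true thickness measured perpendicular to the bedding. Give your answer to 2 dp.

11.01 m

Two edge vectors: Outcrop 2→Outcrop 3 = (1095, 731, 62), Outcrop 2→Outcrop 4 = (-215, 2455, 1874).
Normal n = (Outcrop 2→Outcrop 3) × (Outcrop 2→Outcrop 4) = (1217684, -2065360, 2845390).
So ∂z/∂E = −n_x/n_z = −0.42795 and ∂z/∂N = −n_y/n_z = 0.72586.
|∇z| = √(a²+b²) = 0.84262, so dip δ = arctan(0.84262) = 40.12°.
True thickness = vertical thickness × cos δ = 14.4 × cos 40.12° = 11.01 m.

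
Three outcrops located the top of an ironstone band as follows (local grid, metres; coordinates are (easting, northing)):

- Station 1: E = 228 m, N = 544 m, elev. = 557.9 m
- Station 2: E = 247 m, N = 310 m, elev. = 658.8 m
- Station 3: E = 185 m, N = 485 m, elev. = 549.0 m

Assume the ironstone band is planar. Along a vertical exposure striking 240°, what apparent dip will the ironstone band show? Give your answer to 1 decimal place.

23.6°

Let the plane be z = a·E + b·N + c.
Station 2−Station 1: 19a − 234b = 100.9;  Station 3−Station 1: −43a − 59b = −8.9.
Solving gives a = 0.71856, b = −0.37285.
Unit vector along 240° is (sin 240°, cos 240°) = (-0.8660, -0.5000).
Slope in that direction = a·(-0.8660) + b·(-0.5000) = −0.43587.
Apparent dip = arctan|0.43587| = 23.6° (true dip is 39.0°, so apparent ≤ true as expected).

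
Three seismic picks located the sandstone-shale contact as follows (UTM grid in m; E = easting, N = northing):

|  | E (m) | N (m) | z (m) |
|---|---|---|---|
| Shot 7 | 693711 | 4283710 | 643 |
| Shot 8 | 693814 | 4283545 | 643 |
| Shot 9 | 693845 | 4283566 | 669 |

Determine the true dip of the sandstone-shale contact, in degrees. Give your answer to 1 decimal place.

Two edge vectors: Shot 7→Shot 8 = (103, -165, 0), Shot 7→Shot 9 = (134, -144, 26).
Normal n = (Shot 7→Shot 8) × (Shot 7→Shot 9) = (-4290, -2678, 7278).
So ∂z/∂E = −n_x/n_z = 0.58945 and ∂z/∂N = −n_y/n_z = 0.36796.
Gradient magnitude |∇z| = √(a² + b²) = √(0.34745 + 0.13539) = 0.69487.
True dip = arctan(0.69487) = 34.8°, dipping toward WSW (azimuth ≈ 238°).

34.8°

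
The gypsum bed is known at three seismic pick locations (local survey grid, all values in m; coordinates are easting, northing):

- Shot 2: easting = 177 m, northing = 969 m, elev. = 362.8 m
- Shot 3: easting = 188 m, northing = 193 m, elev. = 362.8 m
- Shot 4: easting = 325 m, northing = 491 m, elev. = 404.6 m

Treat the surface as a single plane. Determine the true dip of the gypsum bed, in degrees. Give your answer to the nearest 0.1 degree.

16.5°

Two edge vectors: Shot 2→Shot 3 = (11, -776, 0), Shot 2→Shot 4 = (148, -478, 41.8).
Normal n = (Shot 2→Shot 3) × (Shot 2→Shot 4) = (-32436.8, -459.8, 109590).
So ∂z/∂easting = −n_x/n_z = 0.29598 and ∂z/∂northing = −n_y/n_z = 0.00420.
Gradient magnitude |∇z| = √(a² + b²) = √(0.08761 + 0.00002) = 0.29601.
True dip = arctan(0.29601) = 16.5°, dipping toward W (azimuth ≈ 269°).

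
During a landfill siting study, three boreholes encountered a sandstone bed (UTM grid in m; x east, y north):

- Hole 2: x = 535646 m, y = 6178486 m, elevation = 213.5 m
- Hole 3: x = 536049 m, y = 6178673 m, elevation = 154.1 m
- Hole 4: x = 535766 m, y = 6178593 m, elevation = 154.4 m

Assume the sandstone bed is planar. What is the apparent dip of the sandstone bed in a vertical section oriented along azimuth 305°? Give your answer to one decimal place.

Two edge vectors: Hole 2→Hole 3 = (403, 187, -59.4), Hole 2→Hole 4 = (120, 107, -59.1).
Normal n = (Hole 2→Hole 3) × (Hole 2→Hole 4) = (-4695.9, 16689.3, 20681).
So ∂z/∂x = −n_x/n_z = 0.22706 and ∂z/∂y = −n_y/n_z = −0.80699.
Unit vector along 305° is (sin 305°, cos 305°) = (-0.8192, 0.5736).
Slope in that direction = a·(-0.8192) + b·(0.5736) = −0.64887.
Apparent dip = arctan|0.64887| = 33.0° (true dip is 40.0°, so apparent ≤ true as expected).

33.0°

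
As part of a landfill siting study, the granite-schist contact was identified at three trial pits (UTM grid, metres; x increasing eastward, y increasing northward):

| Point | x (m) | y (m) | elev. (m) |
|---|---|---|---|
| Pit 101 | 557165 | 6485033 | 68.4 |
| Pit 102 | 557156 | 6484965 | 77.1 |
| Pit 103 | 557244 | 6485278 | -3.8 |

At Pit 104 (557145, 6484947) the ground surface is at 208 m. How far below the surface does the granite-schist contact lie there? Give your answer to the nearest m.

Let the plane be z = a·x + b·y + c.
Pit 102−Pit 101: −9a − 68b = 8.7;  Pit 103−Pit 101: 79a + 245b = −72.2.
Solving gives a = −0.87720240, b = −0.01184086.
Then c = 68.4 − a·557165 − b·6485033 = 565603.24.
At (557145, 6484947): z_contact = −488728.9 − 76787.3 + 565603.24 = 87.0 m.
Depth below ground = 208 − 87.0 = 121 m.

121 m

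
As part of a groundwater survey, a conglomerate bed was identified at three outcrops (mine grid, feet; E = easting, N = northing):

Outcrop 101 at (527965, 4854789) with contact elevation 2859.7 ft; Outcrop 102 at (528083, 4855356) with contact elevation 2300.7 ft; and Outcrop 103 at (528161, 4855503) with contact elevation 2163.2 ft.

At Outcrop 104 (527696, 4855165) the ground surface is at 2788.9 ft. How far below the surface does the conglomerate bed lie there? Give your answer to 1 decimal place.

354.3 ft

Let the plane be z = a·E + b·N + c.
Outcrop 102−Outcrop 101: 118a + 567b = −559;  Outcrop 103−Outcrop 101: 196a + 714b = −696.5.
Solving gives a = 0.156640625, b = −1.018489583.
Then c = 2859.7 − a·527965 − b·4854789 = 4864710.96.
At (527696, 4855165): z_contact = 82658.63 − 4944934.98 + 4864710.96 = 2434.61 ft.
Depth below ground = 2788.9 − 2434.61 = 354.3 ft.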